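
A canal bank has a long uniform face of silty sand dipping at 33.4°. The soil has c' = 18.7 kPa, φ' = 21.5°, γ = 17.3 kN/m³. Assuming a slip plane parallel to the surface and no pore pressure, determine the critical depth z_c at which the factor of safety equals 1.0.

Setting FS = 1.00 in FS = [c' + γz cos²β tanφ'] / [γz sinβ cosβ] and solving for z:
z = c' / [γ cosβ (FS·sinβ − cosβ·tanφ')]
  = 18.7 / [17.3·cos33.4°·(1.00·sin33.4° − cos33.4°·tan21.5°)]
  = 18.7 / [17.3·0.8348·(1.00·0.5505 − 0.8348·0.3939)]
  = 18.7 / 3.2009 = 5.842 m

z_c = 5.84 m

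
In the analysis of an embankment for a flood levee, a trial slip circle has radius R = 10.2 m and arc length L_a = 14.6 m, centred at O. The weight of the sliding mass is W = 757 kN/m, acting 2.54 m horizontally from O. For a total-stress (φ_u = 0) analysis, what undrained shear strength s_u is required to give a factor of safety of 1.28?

s_u = 16.5 kPa

FS = s_u·L_a·R / (W·d), so s_u = FS·W·d / (L_a·R).
s_u = 1.28·757·2.54 / (14.60·10.2) = 2461.2 / 148.92 = 16.53 kPa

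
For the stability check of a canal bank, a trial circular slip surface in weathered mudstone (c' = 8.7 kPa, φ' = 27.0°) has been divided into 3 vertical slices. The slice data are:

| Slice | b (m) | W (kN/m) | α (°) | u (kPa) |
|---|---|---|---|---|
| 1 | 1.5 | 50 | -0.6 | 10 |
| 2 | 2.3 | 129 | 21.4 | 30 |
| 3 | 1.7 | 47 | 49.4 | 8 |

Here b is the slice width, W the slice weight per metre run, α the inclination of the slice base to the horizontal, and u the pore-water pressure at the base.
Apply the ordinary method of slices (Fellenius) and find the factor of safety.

Ordinary method of slices: FS = Σ[c'·Δl_i + (W_i cosα_i − u_i·Δl_i)·tanφ'] / Σ W_i sinα_i, with Δl_i = b_i / cosα_i.
Slice 1: Δl = 1.5/cos(-0.6°) = 1.500 m; N'_1 = 50·cos(-0.6°) − 10·1.500 = 35.0; c'Δl = 13.05; W sinα = -0.5
Slice 2: Δl = 2.3/cos21.4° = 2.470 m; N'_2 = 129·cos21.4° − 30·2.470 = 46.0; c'Δl = 21.49; W sinα = 47.1
Slice 3: Δl = 1.7/cos49.4° = 2.612 m; N'_3 = 47·cos49.4° − 8·2.612 = 9.7; c'Δl = 22.73; W sinα = 35.7
Σc'Δl = 57.3 kN/m; ΣN' = 90.7 kN/m; ΣW sinα = 82.2 kN/m
Resisting = 57.3 + 90.7·tan27.0° = 57.3 + 46.2 = 103.5 kN/m
FS = 103.5 / 82.2 = 1.258

FS = 1.26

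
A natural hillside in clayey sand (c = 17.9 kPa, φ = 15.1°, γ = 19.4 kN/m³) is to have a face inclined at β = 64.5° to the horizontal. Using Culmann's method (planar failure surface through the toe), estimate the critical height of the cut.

H_c = 9.21 m

Culmann's analysis gives the critical failure plane at α_cr = (β + φ)/2 = (64.5 + 15.1)/2 = 39.8°, and the critical height
H_c = (4c/γ) · sinβ cosφ / [1 − cos(β − φ)]
    = (4·17.9/19.4) · sin64.5°·cos15.1° / [1 − cos(49.4°)]
    = 3.691 · 0.9026·0.9655 / [1 − 0.6508]
    = 3.691 · 0.8714 / 0.3492
    = 9.21 m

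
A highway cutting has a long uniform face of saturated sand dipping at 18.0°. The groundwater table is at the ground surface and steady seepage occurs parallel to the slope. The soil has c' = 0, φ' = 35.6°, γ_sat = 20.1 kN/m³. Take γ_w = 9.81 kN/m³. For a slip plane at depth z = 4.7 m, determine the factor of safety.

FS = 1.13

With seepage parallel to the slope and the water table at the surface, the effective normal stress on the slip plane uses the buoyant unit weight γ' = γ_sat − γ_w while the driving shear stress uses γ_sat:
FS = [c' + γ' z cos²β tanφ'] / [γ_sat z sinβ cosβ]
(For c' = 0 this reduces to FS = (γ'/γ_sat)·tanφ'/tanβ.)
γ' = 20.1 − 9.81 = 10.29 kN/m³
Numerator = 0.0 + 10.29·4.7·cos²18.0°·tan35.6° = 0.0 + 10.29·4.7·0.9045·0.7159 = 31.318 kPa
Denominator = 20.1·4.7·sin18.0°·cos18.0° = 20.1·4.7·0.3090·0.9511 = 27.764 kPa
FS = 31.318 / 27.764 = 1.128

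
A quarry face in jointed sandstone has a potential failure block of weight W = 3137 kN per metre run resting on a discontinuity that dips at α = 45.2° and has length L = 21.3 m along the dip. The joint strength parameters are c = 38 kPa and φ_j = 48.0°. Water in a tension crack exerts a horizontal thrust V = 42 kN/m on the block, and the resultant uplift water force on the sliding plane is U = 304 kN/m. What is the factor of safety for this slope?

FS = 1.28

Resolving the block weight along and normal to the plane and applying the Mohr–Coulomb strength on the joint:
N' = W cosα − U − V sinα = 3137·cos45.2° − 304 − 42·sin45.2° = 1876.6 kN/m
Driving force T = W sinα + V cosα = 3137·sin45.2° + 42·cos45.2° = 2255.5 kN/m
Resisting force R = c·L + N'·tanφ_j = 38·21.3 + 1876.6·tan48.0° = 809.4 + 2084.2 = 2893.6 kN/m
FS = R / T = 2893.6 / 2255.5 = 1.283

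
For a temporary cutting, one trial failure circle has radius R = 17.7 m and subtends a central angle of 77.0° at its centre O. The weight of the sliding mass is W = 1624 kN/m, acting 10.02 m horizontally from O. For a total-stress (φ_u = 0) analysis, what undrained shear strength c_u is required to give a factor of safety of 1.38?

FS = c_u·L_a·R / (W·d), so c_u = FS·W·d / (L_a·R).
Arc length L_a = R·θ = 17.7·(77.0°·π/180) = 17.7·1.3439 = 23.79 m
c_u = 1.38·1624·10.02 / (23.79·17.7) = 22456.0 / 421.03 = 53.34 kPa

c_u = 53.3 kPa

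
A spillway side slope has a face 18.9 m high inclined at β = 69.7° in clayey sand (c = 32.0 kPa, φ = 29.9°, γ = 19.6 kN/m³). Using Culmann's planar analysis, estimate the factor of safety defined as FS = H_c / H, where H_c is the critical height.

FS = 1.21

H_c = (4c/γ) · sinβ cosφ / [1 − cos(β − φ)]
    = (4·32.0/19.6) · sin69.7°·cos29.9° / [1 − cos39.8°]
    = 6.531 · 0.8131 / 0.2317 = 22.91 m
FS = H_c / H = 22.91 / 18.9 = 1.212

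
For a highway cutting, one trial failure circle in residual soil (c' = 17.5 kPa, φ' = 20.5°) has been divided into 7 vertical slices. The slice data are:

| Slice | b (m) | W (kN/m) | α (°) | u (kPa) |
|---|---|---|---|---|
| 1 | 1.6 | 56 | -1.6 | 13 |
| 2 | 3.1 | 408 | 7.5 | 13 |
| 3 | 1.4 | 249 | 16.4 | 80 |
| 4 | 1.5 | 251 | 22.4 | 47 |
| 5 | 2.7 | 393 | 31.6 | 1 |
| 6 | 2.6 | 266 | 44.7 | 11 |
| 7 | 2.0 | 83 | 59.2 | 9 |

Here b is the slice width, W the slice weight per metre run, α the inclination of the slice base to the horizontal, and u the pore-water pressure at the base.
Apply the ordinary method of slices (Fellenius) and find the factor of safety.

FS = 1.11

Ordinary method of slices: FS = Σ[c'·Δl_i + (W_i cosα_i − u_i·Δl_i)·tanφ'] / Σ W_i sinα_i, with Δl_i = b_i / cosα_i.
Slice 1: Δl = 1.6/cos(-1.6°) = 1.601 m; N'_1 = 56·cos(-1.6°) − 13·1.601 = 35.2; c'Δl = 28.01; W sinα = -1.6
Slice 2: Δl = 3.1/cos7.5° = 3.127 m; N'_2 = 408·cos7.5° − 13·3.127 = 363.9; c'Δl = 54.72; W sinα = 53.3
Slice 3: Δl = 1.4/cos16.4° = 1.459 m; N'_3 = 249·cos16.4° − 80·1.459 = 122.1; c'Δl = 25.54; W sinα = 70.3
Slice 4: Δl = 1.5/cos22.4° = 1.622 m; N'_4 = 251·cos22.4° − 47·1.622 = 155.8; c'Δl = 28.39; W sinα = 95.6
Slice 5: Δl = 2.7/cos31.6° = 3.170 m; N'_5 = 393·cos31.6° − 1·3.170 = 331.6; c'Δl = 55.48; W sinα = 205.9
Slice 6: Δl = 2.6/cos44.7° = 3.658 m; N'_6 = 266·cos44.7° − 11·3.658 = 148.8; c'Δl = 64.01; W sinα = 187.1
Slice 7: Δl = 2.0/cos59.2° = 3.906 m; N'_7 = 83·cos59.2° − 9·3.906 = 7.3; c'Δl = 68.35; W sinα = 71.3
Σc'Δl = 324.5 kN/m; ΣN' = 1164.7 kN/m; ΣW sinα = 682.0 kN/m
Resisting = 324.5 + 1164.7·tan20.5° = 324.5 + 435.5 = 760.0 kN/m
FS = 760.0 / 682.0 = 1.114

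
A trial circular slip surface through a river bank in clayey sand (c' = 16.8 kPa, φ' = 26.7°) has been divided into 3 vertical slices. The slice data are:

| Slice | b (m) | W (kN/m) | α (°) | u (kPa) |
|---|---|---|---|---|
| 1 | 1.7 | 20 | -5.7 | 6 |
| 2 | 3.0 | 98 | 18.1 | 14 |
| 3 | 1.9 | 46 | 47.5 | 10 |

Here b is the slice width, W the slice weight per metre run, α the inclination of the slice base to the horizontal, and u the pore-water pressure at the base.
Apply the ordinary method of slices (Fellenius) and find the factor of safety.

Ordinary method of slices: FS = Σ[c'·Δl_i + (W_i cosα_i − u_i·Δl_i)·tanφ'] / Σ W_i sinα_i, with Δl_i = b_i / cosα_i.
Slice 1: Δl = 1.7/cos(-5.7°) = 1.708 m; N'_1 = 20·cos(-5.7°) − 6·1.708 = 9.7; c'Δl = 28.70; W sinα = -2.0
Slice 2: Δl = 3.0/cos18.1° = 3.156 m; N'_2 = 98·cos18.1° − 14·3.156 = 49.0; c'Δl = 53.02; W sinα = 30.4
Slice 3: Δl = 1.9/cos47.5° = 2.812 m; N'_3 = 46·cos47.5° − 10·2.812 = 3.0; c'Δl = 47.25; W sinα = 33.9
Σc'Δl = 129.0 kN/m; ΣN' = 61.6 kN/m; ΣW sinα = 62.4 kN/m
Resisting = 129.0 + 61.6·tan26.7° = 129.0 + 31.0 = 159.9 kN/m
FS = 159.9 / 62.4 = 2.564

FS = 2.56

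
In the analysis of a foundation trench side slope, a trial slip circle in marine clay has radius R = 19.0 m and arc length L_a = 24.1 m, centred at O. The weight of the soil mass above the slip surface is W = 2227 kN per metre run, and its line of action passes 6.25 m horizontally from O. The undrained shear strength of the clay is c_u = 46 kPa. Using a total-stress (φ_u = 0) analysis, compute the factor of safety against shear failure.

FS = 1.51

Taking moments about the centre O, the resisting moment is provided by the undrained shear strength acting along the arc:
M_R = c_u·L_a·R = 46·24.10·19.0 = 21063.4 kN·m/m
M_D = W·d = 2227·6.25 = 13918.8 kN·m/m
FS = M_R / M_D = 21063.4 / 13918.8 = 1.513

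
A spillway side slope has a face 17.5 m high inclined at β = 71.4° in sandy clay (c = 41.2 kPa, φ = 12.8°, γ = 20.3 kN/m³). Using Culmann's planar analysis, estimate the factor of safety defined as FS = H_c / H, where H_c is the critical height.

H_c = (4c/γ) · sinβ cosφ / [1 − cos(β − φ)]
    = (4·41.2/20.3) · sin71.4°·cos12.8° / [1 − cos58.6°]
    = 8.118 · 0.9242 / 0.4790 = 15.66 m
FS = H_c / H = 15.66 / 17.5 = 0.895

FS = 0.90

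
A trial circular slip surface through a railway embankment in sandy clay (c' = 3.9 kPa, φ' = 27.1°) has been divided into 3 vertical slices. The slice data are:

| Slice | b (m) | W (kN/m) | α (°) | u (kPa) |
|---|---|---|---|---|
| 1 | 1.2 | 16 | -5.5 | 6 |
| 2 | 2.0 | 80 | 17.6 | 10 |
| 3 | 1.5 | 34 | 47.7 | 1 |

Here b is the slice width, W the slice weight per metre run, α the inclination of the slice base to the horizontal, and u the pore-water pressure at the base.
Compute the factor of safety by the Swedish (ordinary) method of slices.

FS = 1.36

Ordinary method of slices: FS = Σ[c'·Δl_i + (W_i cosα_i − u_i·Δl_i)·tanφ'] / Σ W_i sinα_i, with Δl_i = b_i / cosα_i.
Slice 1: Δl = 1.2/cos(-5.5°) = 1.206 m; N'_1 = 16·cos(-5.5°) − 6·1.206 = 8.7; c'Δl = 4.70; W sinα = -1.5
Slice 2: Δl = 2.0/cos17.6° = 2.098 m; N'_2 = 80·cos17.6° − 10·2.098 = 55.3; c'Δl = 8.18; W sinα = 24.2
Slice 3: Δl = 1.5/cos47.7° = 2.229 m; N'_3 = 34·cos47.7° − 1·2.229 = 20.7; c'Δl = 8.69; W sinα = 25.1
Σc'Δl = 21.6 kN/m; ΣN' = 84.6 kN/m; ΣW sinα = 47.8 kN/m
Resisting = 21.6 + 84.6·tan27.1° = 21.6 + 43.3 = 64.9 kN/m
FS = 64.9 / 47.8 = 1.357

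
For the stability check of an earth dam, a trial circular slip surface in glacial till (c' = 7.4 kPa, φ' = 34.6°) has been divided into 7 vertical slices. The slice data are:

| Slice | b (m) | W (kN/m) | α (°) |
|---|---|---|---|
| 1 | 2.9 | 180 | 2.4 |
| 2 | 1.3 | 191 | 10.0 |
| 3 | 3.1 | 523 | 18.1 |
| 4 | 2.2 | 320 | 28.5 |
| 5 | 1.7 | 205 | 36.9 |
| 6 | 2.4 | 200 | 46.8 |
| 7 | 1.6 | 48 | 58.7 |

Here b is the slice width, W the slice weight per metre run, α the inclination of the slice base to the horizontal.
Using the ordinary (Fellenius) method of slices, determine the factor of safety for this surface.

Ordinary method of slices: FS = Σ[c'·Δl_i + (W_i cosα_i)·tanφ'] / Σ W_i sinα_i, with Δl_i = b_i / cosα_i.
Slice 1: Δl = 2.9/cos2.4° = 2.903 m; N'_1 = 180·cos2.4° = 179.8; c'Δl = 21.48; W sinα = 7.5
Slice 2: Δl = 1.3/cos10.0° = 1.320 m; N'_2 = 191·cos10.0° = 188.1; c'Δl = 9.77; W sinα = 33.2
Slice 3: Δl = 3.1/cos18.1° = 3.261 m; N'_3 = 523·cos18.1° = 497.1; c'Δl = 24.13; W sinα = 162.5
Slice 4: Δl = 2.2/cos28.5° = 2.503 m; N'_4 = 320·cos28.5° = 281.2; c'Δl = 18.52; W sinα = 152.7
Slice 5: Δl = 1.7/cos36.9° = 2.126 m; N'_5 = 205·cos36.9° = 163.9; c'Δl = 15.73; W sinα = 123.1
Slice 6: Δl = 2.4/cos46.8° = 3.506 m; N'_6 = 200·cos46.8° = 136.9; c'Δl = 25.94; W sinα = 145.8
Slice 7: Δl = 1.6/cos58.7° = 3.080 m; N'_7 = 48·cos58.7° = 24.9; c'Δl = 22.79; W sinα = 41.0
Σc'Δl = 138.4 kN/m; ΣN' = 1472.1 kN/m; ΣW sinα = 665.8 kN/m
Resisting = 138.4 + 1472.1·tan34.6° = 138.4 + 1015.5 = 1153.9 kN/m
FS = 1153.9 / 665.8 = 1.733

FS = 1.73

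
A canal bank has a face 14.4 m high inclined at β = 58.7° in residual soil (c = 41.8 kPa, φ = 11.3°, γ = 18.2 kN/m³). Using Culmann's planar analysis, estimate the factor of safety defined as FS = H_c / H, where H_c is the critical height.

H_c = (4c/γ) · sinβ cosφ / [1 − cos(β − φ)]
    = (4·41.8/18.2) · sin58.7°·cos11.3° / [1 − cos47.4°]
    = 9.187 · 0.8379 / 0.3231 = 23.82 m
FS = H_c / H = 23.82 / 14.4 = 1.654

FS = 1.65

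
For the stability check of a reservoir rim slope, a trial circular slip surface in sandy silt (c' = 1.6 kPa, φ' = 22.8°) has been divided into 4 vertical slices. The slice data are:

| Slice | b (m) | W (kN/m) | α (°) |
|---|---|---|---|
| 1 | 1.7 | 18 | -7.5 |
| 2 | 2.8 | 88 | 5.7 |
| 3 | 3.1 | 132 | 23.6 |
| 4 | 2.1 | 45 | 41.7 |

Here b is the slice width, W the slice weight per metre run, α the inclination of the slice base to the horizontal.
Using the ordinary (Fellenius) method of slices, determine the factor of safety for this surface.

FS = 1.42

Ordinary method of slices: FS = Σ[c'·Δl_i + (W_i cosα_i)·tanφ'] / Σ W_i sinα_i, with Δl_i = b_i / cosα_i.
Slice 1: Δl = 1.7/cos(-7.5°) = 1.715 m; N'_1 = 18·cos(-7.5°) = 17.8; c'Δl = 2.74; W sinα = -2.3
Slice 2: Δl = 2.8/cos5.7° = 2.814 m; N'_2 = 88·cos5.7° = 87.6; c'Δl = 4.50; W sinα = 8.7
Slice 3: Δl = 3.1/cos23.6° = 3.383 m; N'_3 = 132·cos23.6° = 121.0; c'Δl = 5.41; W sinα = 52.8
Slice 4: Δl = 2.1/cos41.7° = 2.813 m; N'_4 = 45·cos41.7° = 33.6; c'Δl = 4.50; W sinα = 29.9
Σc'Δl = 17.2 kN/m; ΣN' = 260.0 kN/m; ΣW sinα = 89.2 kN/m
Resisting = 17.2 + 260.0·tan22.8° = 17.2 + 109.3 = 126.4 kN/m
FS = 126.4 / 89.2 = 1.418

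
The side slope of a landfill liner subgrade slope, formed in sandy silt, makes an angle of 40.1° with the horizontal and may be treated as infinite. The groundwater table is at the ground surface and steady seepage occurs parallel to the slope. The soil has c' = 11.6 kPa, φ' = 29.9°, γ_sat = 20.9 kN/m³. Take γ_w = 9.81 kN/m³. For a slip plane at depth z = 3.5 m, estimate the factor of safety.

FS = 0.68

With seepage parallel to the slope and the water table at the surface, the effective normal stress on the slip plane uses the buoyant unit weight γ' = γ_sat − γ_w while the driving shear stress uses γ_sat:
FS = [c' + γ' z cos²β tanφ'] / [γ_sat z sinβ cosβ]
γ' = 20.9 − 9.81 = 11.09 kN/m³
Numerator = 11.6 + 11.09·3.5·cos²40.1°·tan29.9° = 11.6 + 11.09·3.5·0.5851·0.5750 = 24.659 kPa
Denominator = 20.9·3.5·sin40.1°·cos40.1° = 20.9·3.5·0.6441·0.7649 = 36.041 kPa
FS = 24.659 / 36.041 = 0.684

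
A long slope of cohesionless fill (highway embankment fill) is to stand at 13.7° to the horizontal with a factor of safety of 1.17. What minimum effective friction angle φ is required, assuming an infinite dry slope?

FS = tanφ/tanβ ⇒ tanφ = FS · tanβ = 1.17 · tan13.7° = 0.2852
φ = arctan(0.2852) = 15.92°

φ = 15.9°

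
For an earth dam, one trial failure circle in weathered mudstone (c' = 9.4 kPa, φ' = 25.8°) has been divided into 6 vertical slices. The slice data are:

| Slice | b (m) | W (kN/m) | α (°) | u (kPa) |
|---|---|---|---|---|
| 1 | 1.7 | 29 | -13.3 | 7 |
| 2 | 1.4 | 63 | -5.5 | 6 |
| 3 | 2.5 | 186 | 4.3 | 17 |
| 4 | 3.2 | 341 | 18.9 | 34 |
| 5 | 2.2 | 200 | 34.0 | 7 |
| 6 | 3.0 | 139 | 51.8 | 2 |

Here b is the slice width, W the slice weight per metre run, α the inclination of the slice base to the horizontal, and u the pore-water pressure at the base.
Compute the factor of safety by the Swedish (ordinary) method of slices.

FS = 1.40

Ordinary method of slices: FS = Σ[c'·Δl_i + (W_i cosα_i − u_i·Δl_i)·tanφ'] / Σ W_i sinα_i, with Δl_i = b_i / cosα_i.
Slice 1: Δl = 1.7/cos(-13.3°) = 1.747 m; N'_1 = 29·cos(-13.3°) − 7·1.747 = 16.0; c'Δl = 16.42; W sinα = -6.7
Slice 2: Δl = 1.4/cos(-5.5°) = 1.406 m; N'_2 = 63·cos(-5.5°) − 6·1.406 = 54.3; c'Δl = 13.22; W sinα = -6.0
Slice 3: Δl = 2.5/cos4.3° = 2.507 m; N'_3 = 186·cos4.3° − 17·2.507 = 142.9; c'Δl = 23.57; W sinα = 13.9
Slice 4: Δl = 3.2/cos18.9° = 3.382 m; N'_4 = 341·cos18.9° − 34·3.382 = 207.6; c'Δl = 31.79; W sinα = 110.5
Slice 5: Δl = 2.2/cos34.0° = 2.654 m; N'_5 = 200·cos34.0° − 7·2.654 = 147.2; c'Δl = 24.94; W sinα = 111.8
Slice 6: Δl = 3.0/cos51.8° = 4.851 m; N'_6 = 139·cos51.8° − 2·4.851 = 76.3; c'Δl = 45.60; W sinα = 109.2
Σc'Δl = 155.5 kN/m; ΣN' = 644.2 kN/m; ΣW sinα = 332.8 kN/m
Resisting = 155.5 + 644.2·tan25.8° = 155.5 + 311.4 = 467.0 kN/m
FS = 467.0 / 332.8 = 1.403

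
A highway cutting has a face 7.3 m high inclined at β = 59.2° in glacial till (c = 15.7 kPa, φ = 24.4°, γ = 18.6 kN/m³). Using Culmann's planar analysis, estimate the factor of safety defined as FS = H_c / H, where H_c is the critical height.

FS = 2.02

H_c = (4c/γ) · sinβ cosφ / [1 − cos(β − φ)]
    = (4·15.7/18.6) · sin59.2°·cos24.4° / [1 − cos34.8°]
    = 3.376 · 0.7822 / 0.1789 = 14.77 m
FS = H_c / H = 14.77 / 7.3 = 2.023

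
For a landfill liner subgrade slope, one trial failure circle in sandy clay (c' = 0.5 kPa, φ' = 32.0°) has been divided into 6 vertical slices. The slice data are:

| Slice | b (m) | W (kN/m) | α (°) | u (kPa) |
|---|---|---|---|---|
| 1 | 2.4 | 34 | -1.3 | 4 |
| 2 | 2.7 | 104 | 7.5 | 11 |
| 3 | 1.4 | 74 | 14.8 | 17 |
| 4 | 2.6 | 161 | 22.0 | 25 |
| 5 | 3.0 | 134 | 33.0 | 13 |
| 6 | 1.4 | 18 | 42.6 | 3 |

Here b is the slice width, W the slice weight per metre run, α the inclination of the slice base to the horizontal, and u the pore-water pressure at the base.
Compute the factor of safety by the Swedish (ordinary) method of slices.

FS = 1.09

Ordinary method of slices: FS = Σ[c'·Δl_i + (W_i cosα_i − u_i·Δl_i)·tanφ'] / Σ W_i sinα_i, with Δl_i = b_i / cosα_i.
Slice 1: Δl = 2.4/cos(-1.3°) = 2.401 m; N'_1 = 34·cos(-1.3°) − 4·2.401 = 24.4; c'Δl = 1.20; W sinα = -0.8
Slice 2: Δl = 2.7/cos7.5° = 2.723 m; N'_2 = 104·cos7.5° − 11·2.723 = 73.2; c'Δl = 1.36; W sinα = 13.6
Slice 3: Δl = 1.4/cos14.8° = 1.448 m; N'_3 = 74·cos14.8° − 17·1.448 = 46.9; c'Δl = 0.72; W sinα = 18.9
Slice 4: Δl = 2.6/cos22.0° = 2.804 m; N'_4 = 161·cos22.0° − 25·2.804 = 79.2; c'Δl = 1.40; W sinα = 60.3
Slice 5: Δl = 3.0/cos33.0° = 3.577 m; N'_5 = 134·cos33.0° − 13·3.577 = 65.9; c'Δl = 1.79; W sinα = 73.0
Slice 6: Δl = 1.4/cos42.6° = 1.902 m; N'_6 = 18·cos42.6° − 3·1.902 = 7.5; c'Δl = 0.95; W sinα = 12.2
Σc'Δl = 7.4 kN/m; ΣN' = 297.1 kN/m; ΣW sinα = 177.2 kN/m
Resisting = 7.4 + 297.1·tan32.0° = 7.4 + 185.6 = 193.1 kN/m
FS = 193.1 / 177.2 = 1.090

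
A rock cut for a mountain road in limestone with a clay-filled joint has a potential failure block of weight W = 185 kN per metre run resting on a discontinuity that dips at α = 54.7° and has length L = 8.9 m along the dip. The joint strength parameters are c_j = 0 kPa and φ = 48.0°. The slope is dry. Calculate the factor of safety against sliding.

FS = 0.79

Resolving the block weight along and normal to the plane and applying the Mohr–Coulomb strength on the joint:
N' = W cosα = 185·cos54.7° = 106.9 kN/m
Driving force T = W sinα = 185·sin54.7° = 151.0 kN/m
Resisting force R = c_j·L + N'·tanφ = 0·8.9 + 106.9·tan48.0° = 0.0 + 118.7 = 118.7 kN/m
FS = R / T = 118.7 / 151.0 = 0.786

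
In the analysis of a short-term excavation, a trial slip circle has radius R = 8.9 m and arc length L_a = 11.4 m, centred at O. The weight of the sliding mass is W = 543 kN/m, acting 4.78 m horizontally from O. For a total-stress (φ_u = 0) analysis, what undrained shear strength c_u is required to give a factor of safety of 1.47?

c_u = 37.6 kPa

FS = c_u·L_a·R / (W·d), so c_u = FS·W·d / (L_a·R).
c_u = 1.47·543·4.78 / (11.40·8.9) = 3815.4 / 101.46 = 37.61 kPa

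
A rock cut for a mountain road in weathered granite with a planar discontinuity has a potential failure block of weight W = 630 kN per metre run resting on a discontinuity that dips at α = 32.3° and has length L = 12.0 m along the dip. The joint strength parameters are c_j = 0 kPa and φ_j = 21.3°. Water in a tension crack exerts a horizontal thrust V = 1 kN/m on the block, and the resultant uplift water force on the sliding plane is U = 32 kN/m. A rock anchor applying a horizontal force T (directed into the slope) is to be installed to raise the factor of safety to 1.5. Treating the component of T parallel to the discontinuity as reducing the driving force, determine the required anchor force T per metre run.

Resolving forces along and normal to the sliding plane, with the horizontal anchor force T adding T·sinα to the effective normal force and T·cosα acting up the plane against the driving force:
FS = [c_jL + (W cosα − U − V sinα + T sinα) tanφ_j] / [W sinα + V cosα − T cosα]
Without the anchor: N' = 500.0 kN/m, driving T_d = 337.5 kN/m, resisting R = 0·12.0 + 500.0·tan21.3° = 194.9 kN/m, FS = 0.58.
Setting FS = 1.5 and solving for T:
1.5·(337.5 − T cos32.3°) = 194.9 + T sin32.3°·tan21.3°
T·(sin32.3°·tan21.3° + 1.5·cos32.3°) = 1.5·337.5 − 194.9
T·(0.5344·0.3899 + 1.5·0.8453) = 506.2 − 194.9 = 311.3
T·1.4762 = 311.3
T = 210.9 kN/m

T = 211 kN/m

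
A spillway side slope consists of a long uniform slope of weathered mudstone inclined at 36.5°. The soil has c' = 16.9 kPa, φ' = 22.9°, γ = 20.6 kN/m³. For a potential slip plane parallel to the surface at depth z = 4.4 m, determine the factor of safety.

For an infinite slope with a slip plane parallel to the surface (no pore pressure): FS = [c' + γz cos²β tanφ'] / [γz sinβ cosβ].
γz = 20.6·4.4 = 90.64 kN/m²
Numerator = 16.9 + 90.64·cos²36.5°·tan22.9° = 16.9 + 90.64·0.6462·0.4224 = 41.641 kPa
Denominator = 90.64·sin36.5°·cos36.5° = 90.64·0.5948·0.8039 = 43.340 kPa
FS = 41.641 / 43.340 = 0.961

FS = 0.96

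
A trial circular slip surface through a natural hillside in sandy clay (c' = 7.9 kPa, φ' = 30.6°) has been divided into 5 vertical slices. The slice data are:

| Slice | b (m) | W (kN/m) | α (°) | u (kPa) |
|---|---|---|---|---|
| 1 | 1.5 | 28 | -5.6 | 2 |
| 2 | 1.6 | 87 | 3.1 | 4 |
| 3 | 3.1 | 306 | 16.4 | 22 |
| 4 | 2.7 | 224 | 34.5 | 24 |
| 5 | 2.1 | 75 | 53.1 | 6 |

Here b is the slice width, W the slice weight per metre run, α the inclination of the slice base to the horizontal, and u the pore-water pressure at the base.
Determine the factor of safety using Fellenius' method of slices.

Ordinary method of slices: FS = Σ[c'·Δl_i + (W_i cosα_i − u_i·Δl_i)·tanφ'] / Σ W_i sinα_i, with Δl_i = b_i / cosα_i.
Slice 1: Δl = 1.5/cos(-5.6°) = 1.507 m; N'_1 = 28·cos(-5.6°) − 2·1.507 = 24.9; c'Δl = 11.91; W sinα = -2.7
Slice 2: Δl = 1.6/cos3.1° = 1.602 m; N'_2 = 87·cos3.1° − 4·1.602 = 80.5; c'Δl = 12.66; W sinα = 4.7
Slice 3: Δl = 3.1/cos16.4° = 3.231 m; N'_3 = 306·cos16.4° − 22·3.231 = 222.5; c'Δl = 25.53; W sinα = 86.4
Slice 4: Δl = 2.7/cos34.5° = 3.276 m; N'_4 = 224·cos34.5° − 24·3.276 = 106.0; c'Δl = 25.88; W sinα = 126.9
Slice 5: Δl = 2.1/cos53.1° = 3.498 m; N'_5 = 75·cos53.1° − 6·3.498 = 24.0; c'Δl = 27.63; W sinα = 60.0
Σc'Δl = 103.6 kN/m; ΣN' = 457.8 kN/m; ΣW sinα = 275.2 kN/m
Resisting = 103.6 + 457.8·tan30.6° = 103.6 + 270.7 = 374.3 kN/m
FS = 374.3 / 275.2 = 1.360

FS = 1.36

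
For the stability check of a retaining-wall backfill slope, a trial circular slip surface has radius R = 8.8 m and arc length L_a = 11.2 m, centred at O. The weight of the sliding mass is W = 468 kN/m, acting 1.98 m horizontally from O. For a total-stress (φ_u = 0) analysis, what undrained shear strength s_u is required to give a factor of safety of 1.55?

s_u = 14.6 kPa

FS = s_u·L_a·R / (W·d), so s_u = FS·W·d / (L_a·R).
s_u = 1.55·468·1.98 / (11.20·8.8) = 1436.3 / 98.56 = 14.57 kPa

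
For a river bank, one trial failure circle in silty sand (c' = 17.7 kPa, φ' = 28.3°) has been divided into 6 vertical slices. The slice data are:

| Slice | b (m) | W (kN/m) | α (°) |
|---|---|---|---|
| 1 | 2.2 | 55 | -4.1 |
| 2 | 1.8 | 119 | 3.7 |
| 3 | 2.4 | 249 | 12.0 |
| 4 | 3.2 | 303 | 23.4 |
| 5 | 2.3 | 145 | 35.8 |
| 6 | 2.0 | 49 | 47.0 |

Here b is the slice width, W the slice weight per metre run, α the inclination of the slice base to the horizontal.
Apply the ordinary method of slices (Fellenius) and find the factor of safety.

FS = 2.48

Ordinary method of slices: FS = Σ[c'·Δl_i + (W_i cosα_i)·tanφ'] / Σ W_i sinα_i, with Δl_i = b_i / cosα_i.
Slice 1: Δl = 2.2/cos(-4.1°) = 2.206 m; N'_1 = 55·cos(-4.1°) = 54.9; c'Δl = 39.04; W sinα = -3.9
Slice 2: Δl = 1.8/cos3.7° = 1.804 m; N'_2 = 119·cos3.7° = 118.8; c'Δl = 31.93; W sinα = 7.7
Slice 3: Δl = 2.4/cos12.0° = 2.454 m; N'_3 = 249·cos12.0° = 243.6; c'Δl = 43.43; W sinα = 51.8
Slice 4: Δl = 3.2/cos23.4° = 3.487 m; N'_4 = 303·cos23.4° = 278.1; c'Δl = 61.72; W sinα = 120.3
Slice 5: Δl = 2.3/cos35.8° = 2.836 m; N'_5 = 145·cos35.8° = 117.6; c'Δl = 50.19; W sinα = 84.8
Slice 6: Δl = 2.0/cos47.0° = 2.933 m; N'_6 = 49·cos47.0° = 33.4; c'Δl = 51.91; W sinα = 35.8
Σc'Δl = 278.2 kN/m; ΣN' = 846.3 kN/m; ΣW sinα = 296.5 kN/m
Resisting = 278.2 + 846.3·tan28.3° = 278.2 + 455.7 = 733.9 kN/m
FS = 733.9 / 296.5 = 2.475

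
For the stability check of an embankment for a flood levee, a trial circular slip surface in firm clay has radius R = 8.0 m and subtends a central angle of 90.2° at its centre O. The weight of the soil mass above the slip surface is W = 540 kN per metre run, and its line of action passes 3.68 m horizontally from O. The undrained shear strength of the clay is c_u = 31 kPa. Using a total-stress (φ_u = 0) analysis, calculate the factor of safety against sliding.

FS = 1.57

Taking moments about the centre O, the resisting moment is provided by the undrained shear strength acting along the arc:
Arc length L_a = R·θ = 8.0·(90.2°·π/180) = 8.0·1.5743 = 12.59 m
M_R = c_u·L_a·R = 31·12.59·8.0 = 3123.4 kN·m/m
M_D = W·d = 540·3.68 = 1987.2 kN·m/m
FS = M_R / M_D = 3123.4 / 1987.2 = 1.572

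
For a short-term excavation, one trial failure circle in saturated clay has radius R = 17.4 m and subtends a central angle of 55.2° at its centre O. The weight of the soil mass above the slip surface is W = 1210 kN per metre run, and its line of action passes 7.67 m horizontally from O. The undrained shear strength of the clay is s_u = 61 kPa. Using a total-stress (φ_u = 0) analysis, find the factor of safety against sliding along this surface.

FS = 1.92

Taking moments about the centre O, the resisting moment is provided by the undrained shear strength acting along the arc:
Arc length L_a = R·θ = 17.4·(55.2°·π/180) = 17.4·0.9634 = 16.76 m
M_R = s_u·L_a·R = 61·16.76·17.4 = 17792.8 kN·m/m
M_D = W·d = 1210·7.67 = 9280.7 kN·m/m
FS = M_R / M_D = 17792.8 / 9280.7 = 1.917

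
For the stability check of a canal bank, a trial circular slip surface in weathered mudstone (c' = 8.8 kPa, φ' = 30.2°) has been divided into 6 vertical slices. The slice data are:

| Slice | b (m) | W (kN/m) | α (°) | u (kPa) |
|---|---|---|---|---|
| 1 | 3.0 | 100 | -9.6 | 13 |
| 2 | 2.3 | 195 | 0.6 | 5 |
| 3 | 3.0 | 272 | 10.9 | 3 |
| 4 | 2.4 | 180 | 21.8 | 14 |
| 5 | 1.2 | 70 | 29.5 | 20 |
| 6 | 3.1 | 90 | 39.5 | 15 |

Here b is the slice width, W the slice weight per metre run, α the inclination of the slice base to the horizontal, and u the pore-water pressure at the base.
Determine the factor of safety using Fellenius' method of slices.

Ordinary method of slices: FS = Σ[c'·Δl_i + (W_i cosα_i − u_i·Δl_i)·tanφ'] / Σ W_i sinα_i, with Δl_i = b_i / cosα_i.
Slice 1: Δl = 3.0/cos(-9.6°) = 3.043 m; N'_1 = 100·cos(-9.6°) − 13·3.043 = 59.0; c'Δl = 26.77; W sinα = -16.7
Slice 2: Δl = 2.3/cos0.6° = 2.300 m; N'_2 = 195·cos0.6° − 5·2.300 = 183.5; c'Δl = 20.24; W sinα = 2.0
Slice 3: Δl = 3.0/cos10.9° = 3.055 m; N'_3 = 272·cos10.9° − 3·3.055 = 257.9; c'Δl = 26.89; W sinα = 51.4
Slice 4: Δl = 2.4/cos21.8° = 2.585 m; N'_4 = 180·cos21.8° − 14·2.585 = 130.9; c'Δl = 22.75; W sinα = 66.8
Slice 5: Δl = 1.2/cos29.5° = 1.379 m; N'_5 = 70·cos29.5° − 20·1.379 = 33.3; c'Δl = 12.13; W sinα = 34.5
Slice 6: Δl = 3.1/cos39.5° = 4.017 m; N'_6 = 90·cos39.5° − 15·4.017 = 9.2; c'Δl = 35.35; W sinα = 57.2
Σc'Δl = 144.1 kN/m; ΣN' = 673.9 kN/m; ΣW sinα = 195.4 kN/m
Resisting = 144.1 + 673.9·tan30.2° = 144.1 + 392.2 = 536.4 kN/m
FS = 536.4 / 195.4 = 2.746

FS = 2.75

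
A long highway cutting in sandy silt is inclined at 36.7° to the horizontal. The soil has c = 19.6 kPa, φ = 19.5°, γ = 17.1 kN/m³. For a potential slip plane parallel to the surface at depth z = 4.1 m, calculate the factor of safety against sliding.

For an infinite slope with a slip plane parallel to the surface (no pore pressure): FS = [c + γz cos²β tanφ] / [γz sinβ cosβ].
γz = 17.1·4.1 = 70.11 kN/m²
Numerator = 19.6 + 70.11·cos²36.7°·tan19.5° = 19.6 + 70.11·0.6428·0.3541 = 35.560 kPa
Denominator = 70.11·sin36.7°·cos36.7° = 70.11·0.5976·0.8018 = 33.594 kPa
FS = 35.560 / 33.594 = 1.059

FS = 1.06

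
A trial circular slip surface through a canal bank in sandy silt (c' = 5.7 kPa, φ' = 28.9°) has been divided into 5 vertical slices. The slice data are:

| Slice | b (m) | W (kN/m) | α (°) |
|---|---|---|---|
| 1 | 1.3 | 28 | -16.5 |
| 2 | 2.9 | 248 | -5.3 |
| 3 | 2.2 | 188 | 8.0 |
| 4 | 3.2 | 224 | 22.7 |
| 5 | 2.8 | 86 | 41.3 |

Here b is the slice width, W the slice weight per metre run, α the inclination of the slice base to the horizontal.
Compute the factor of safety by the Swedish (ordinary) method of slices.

Ordinary method of slices: FS = Σ[c'·Δl_i + (W_i cosα_i)·tanφ'] / Σ W_i sinα_i, with Δl_i = b_i / cosα_i.
Slice 1: Δl = 1.3/cos(-16.5°) = 1.356 m; N'_1 = 28·cos(-16.5°) = 26.8; c'Δl = 7.73; W sinα = -8.0
Slice 2: Δl = 2.9/cos(-5.3°) = 2.912 m; N'_2 = 248·cos(-5.3°) = 246.9; c'Δl = 16.60; W sinα = -22.9
Slice 3: Δl = 2.2/cos8.0° = 2.222 m; N'_3 = 188·cos8.0° = 186.2; c'Δl = 12.66; W sinα = 26.2
Slice 4: Δl = 3.2/cos22.7° = 3.469 m; N'_4 = 224·cos22.7° = 206.6; c'Δl = 19.77; W sinα = 86.4
Slice 5: Δl = 2.8/cos41.3° = 3.727 m; N'_5 = 86·cos41.3° = 64.6; c'Δl = 21.24; W sinα = 56.8
Σc'Δl = 78.0 kN/m; ΣN' = 731.2 kN/m; ΣW sinα = 138.5 kN/m
Resisting = 78.0 + 731.2·tan28.9° = 78.0 + 403.7 = 481.7 kN/m
FS = 481.7 / 138.5 = 3.478

FS = 3.48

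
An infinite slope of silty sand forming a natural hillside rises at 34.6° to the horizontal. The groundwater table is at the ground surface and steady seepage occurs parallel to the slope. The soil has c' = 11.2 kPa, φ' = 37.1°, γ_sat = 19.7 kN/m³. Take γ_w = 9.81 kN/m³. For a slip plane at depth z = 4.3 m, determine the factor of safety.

FS = 0.83

With seepage parallel to the slope and the water table at the surface, the effective normal stress on the slip plane uses the buoyant unit weight γ' = γ_sat − γ_w while the driving shear stress uses γ_sat:
FS = [c' + γ' z cos²β tanφ'] / [γ_sat z sinβ cosβ]
γ' = 19.7 − 9.81 = 9.89 kN/m³
Numerator = 11.2 + 9.89·4.3·cos²34.6°·tan37.1° = 11.2 + 9.89·4.3·0.6776·0.7563 = 32.992 kPa
Denominator = 19.7·4.3·sin34.6°·cos34.6° = 19.7·4.3·0.5678·0.8231 = 39.595 kPa
FS = 32.992 / 39.595 = 0.833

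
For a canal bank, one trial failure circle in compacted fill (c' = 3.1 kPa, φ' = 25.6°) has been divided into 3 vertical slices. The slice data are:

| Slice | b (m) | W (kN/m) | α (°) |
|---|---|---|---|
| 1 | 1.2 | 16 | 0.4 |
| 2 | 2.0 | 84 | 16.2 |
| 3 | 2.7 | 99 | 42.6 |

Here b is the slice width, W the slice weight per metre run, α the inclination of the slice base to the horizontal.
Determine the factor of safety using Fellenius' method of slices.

FS = 1.13

Ordinary method of slices: FS = Σ[c'·Δl_i + (W_i cosα_i)·tanφ'] / Σ W_i sinα_i, with Δl_i = b_i / cosα_i.
Slice 1: Δl = 1.2/cos0.4° = 1.200 m; N'_1 = 16·cos0.4° = 16.0; c'Δl = 3.72; W sinα = 0.1
Slice 2: Δl = 2.0/cos16.2° = 2.083 m; N'_2 = 84·cos16.2° = 80.7; c'Δl = 6.46; W sinα = 23.4
Slice 3: Δl = 2.7/cos42.6° = 3.668 m; N'_3 = 99·cos42.6° = 72.9; c'Δl = 11.37; W sinα = 67.0
Σc'Δl = 21.5 kN/m; ΣN' = 169.5 kN/m; ΣW sinα = 90.6 kN/m
Resisting = 21.5 + 169.5·tan25.6° = 21.5 + 81.2 = 102.8 kN/m
FS = 102.8 / 90.6 = 1.135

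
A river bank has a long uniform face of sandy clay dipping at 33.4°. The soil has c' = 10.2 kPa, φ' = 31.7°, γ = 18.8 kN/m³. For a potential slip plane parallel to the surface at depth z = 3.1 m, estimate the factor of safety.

FS = 1.32

For an infinite slope with a slip plane parallel to the surface (no pore pressure): FS = [c' + γz cos²β tanφ'] / [γz sinβ cosβ].
γz = 18.8·3.1 = 58.28 kN/m²
Numerator = 10.2 + 58.28·cos²33.4°·tan31.7° = 10.2 + 58.28·0.6970·0.6176 = 35.287 kPa
Denominator = 58.28·sin33.4°·cos33.4° = 58.28·0.5505·0.8348 = 26.784 kPa
FS = 35.287 / 26.784 = 1.317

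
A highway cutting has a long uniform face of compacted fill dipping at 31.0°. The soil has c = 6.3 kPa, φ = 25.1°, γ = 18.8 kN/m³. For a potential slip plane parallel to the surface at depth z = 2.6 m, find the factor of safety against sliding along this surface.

FS = 1.07

For an infinite slope with a slip plane parallel to the surface (no pore pressure): FS = [c + γz cos²β tanφ] / [γz sinβ cosβ].
γz = 18.8·2.6 = 48.88 kN/m²
Numerator = 6.3 + 48.88·cos²31.0°·tan25.1° = 6.3 + 48.88·0.7347·0.4684 = 23.123 kPa
Denominator = 48.88·sin31.0°·cos31.0° = 48.88·0.5150·0.8572 = 21.579 kPa
FS = 23.123 / 21.579 = 1.072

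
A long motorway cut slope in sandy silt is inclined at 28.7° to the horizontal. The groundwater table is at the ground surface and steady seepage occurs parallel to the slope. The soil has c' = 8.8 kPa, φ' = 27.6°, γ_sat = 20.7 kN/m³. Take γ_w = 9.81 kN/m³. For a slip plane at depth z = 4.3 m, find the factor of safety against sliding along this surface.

FS = 0.74

With seepage parallel to the slope and the water table at the surface, the effective normal stress on the slip plane uses the buoyant unit weight γ' = γ_sat − γ_w while the driving shear stress uses γ_sat:
FS = [c' + γ' z cos²β tanφ'] / [γ_sat z sinβ cosβ]
γ' = 20.7 − 9.81 = 10.89 kN/m³
Numerator = 8.8 + 10.89·4.3·cos²28.7°·tan27.6° = 8.8 + 10.89·4.3·0.7694·0.5228 = 27.635 kPa
Denominator = 20.7·4.3·sin28.7°·cos28.7° = 20.7·4.3·0.4802·0.8771 = 37.493 kPa
FS = 27.635 / 37.493 = 0.737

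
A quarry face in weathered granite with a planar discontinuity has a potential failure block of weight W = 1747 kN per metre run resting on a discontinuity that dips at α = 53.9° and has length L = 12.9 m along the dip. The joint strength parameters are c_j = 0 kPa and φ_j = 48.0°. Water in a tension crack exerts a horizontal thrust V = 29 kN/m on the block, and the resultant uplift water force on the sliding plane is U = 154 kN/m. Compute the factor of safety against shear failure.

Resolving the block weight along and normal to the plane and applying the Mohr–Coulomb strength on the joint:
N' = W cosα − U − V sinα = 1747·cos53.9° − 154 − 29·sin53.9° = 851.9 kN/m
Driving force T = W sinα + V cosα = 1747·sin53.9° + 29·cos53.9° = 1428.6 kN/m
Resisting force R = c_j·L + N'·tanφ_j = 0·12.9 + 851.9·tan48.0° = 0.0 + 946.1 = 946.1 kN/m
FS = R / T = 946.1 / 1428.6 = 0.662

FS = 0.66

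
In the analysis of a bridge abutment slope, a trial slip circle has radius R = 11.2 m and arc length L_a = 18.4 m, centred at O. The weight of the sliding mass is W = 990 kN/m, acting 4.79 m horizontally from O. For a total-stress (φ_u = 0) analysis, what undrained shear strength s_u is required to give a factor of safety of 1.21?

s_u = 27.8 kPa

FS = s_u·L_a·R / (W·d), so s_u = FS·W·d / (L_a·R).
s_u = 1.21·990·4.79 / (18.40·11.2) = 5737.9 / 206.08 = 27.84 kPa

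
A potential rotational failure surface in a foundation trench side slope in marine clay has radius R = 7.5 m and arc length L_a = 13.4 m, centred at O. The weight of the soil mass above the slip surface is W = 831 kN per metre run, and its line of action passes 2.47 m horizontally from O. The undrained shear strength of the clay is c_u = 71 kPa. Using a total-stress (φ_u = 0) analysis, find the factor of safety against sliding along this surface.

Taking moments about the centre O, the resisting moment is provided by the undrained shear strength acting along the arc:
M_R = c_u·L_a·R = 71·13.40·7.5 = 7135.5 kN·m/m
M_D = W·d = 831·2.47 = 2052.6 kN·m/m
FS = M_R / M_D = 7135.5 / 2052.6 = 3.476

FS = 3.48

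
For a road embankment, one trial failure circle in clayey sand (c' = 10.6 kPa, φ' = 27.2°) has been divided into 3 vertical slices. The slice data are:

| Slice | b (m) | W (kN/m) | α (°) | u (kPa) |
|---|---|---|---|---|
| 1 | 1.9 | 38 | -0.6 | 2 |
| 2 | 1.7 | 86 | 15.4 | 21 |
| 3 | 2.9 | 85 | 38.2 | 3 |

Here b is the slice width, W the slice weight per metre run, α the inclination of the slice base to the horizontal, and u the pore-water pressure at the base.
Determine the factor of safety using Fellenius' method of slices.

FS = 1.97

Ordinary method of slices: FS = Σ[c'·Δl_i + (W_i cosα_i − u_i·Δl_i)·tanφ'] / Σ W_i sinα_i, with Δl_i = b_i / cosα_i.
Slice 1: Δl = 1.9/cos(-0.6°) = 1.900 m; N'_1 = 38·cos(-0.6°) − 2·1.900 = 34.2; c'Δl = 20.14; W sinα = -0.4
Slice 2: Δl = 1.7/cos15.4° = 1.763 m; N'_2 = 86·cos15.4° − 21·1.763 = 45.9; c'Δl = 18.69; W sinα = 22.8
Slice 3: Δl = 2.9/cos38.2° = 3.690 m; N'_3 = 85·cos38.2° − 3·3.690 = 55.7; c'Δl = 39.12; W sinα = 52.6
Σc'Δl = 77.9 kN/m; ΣN' = 135.8 kN/m; ΣW sinα = 75.0 kN/m
Resisting = 77.9 + 135.8·tan27.2° = 77.9 + 69.8 = 147.7 kN/m
FS = 147.7 / 75.0 = 1.970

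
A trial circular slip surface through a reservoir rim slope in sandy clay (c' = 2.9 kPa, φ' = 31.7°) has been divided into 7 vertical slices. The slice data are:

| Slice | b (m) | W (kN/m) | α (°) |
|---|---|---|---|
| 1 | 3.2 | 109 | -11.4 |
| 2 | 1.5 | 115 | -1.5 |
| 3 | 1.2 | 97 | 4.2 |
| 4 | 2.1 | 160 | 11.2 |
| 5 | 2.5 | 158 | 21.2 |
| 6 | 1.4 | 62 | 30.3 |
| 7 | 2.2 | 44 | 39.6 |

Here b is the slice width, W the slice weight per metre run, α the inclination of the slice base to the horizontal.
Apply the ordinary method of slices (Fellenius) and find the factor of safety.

Ordinary method of slices: FS = Σ[c'·Δl_i + (W_i cosα_i)·tanφ'] / Σ W_i sinα_i, with Δl_i = b_i / cosα_i.
Slice 1: Δl = 3.2/cos(-11.4°) = 3.264 m; N'_1 = 109·cos(-11.4°) = 106.8; c'Δl = 9.47; W sinα = -21.5
Slice 2: Δl = 1.5/cos(-1.5°) = 1.501 m; N'_2 = 115·cos(-1.5°) = 115.0; c'Δl = 4.35; W sinα = -3.0
Slice 3: Δl = 1.2/cos4.2° = 1.203 m; N'_3 = 97·cos4.2° = 96.7; c'Δl = 3.49; W sinα = 7.1
Slice 4: Δl = 2.1/cos11.2° = 2.141 m; N'_4 = 160·cos11.2° = 157.0; c'Δl = 6.21; W sinα = 31.1
Slice 5: Δl = 2.5/cos21.2° = 2.681 m; N'_5 = 158·cos21.2° = 147.3; c'Δl = 7.78; W sinα = 57.1
Slice 6: Δl = 1.4/cos30.3° = 1.622 m; N'_6 = 62·cos30.3° = 53.5; c'Δl = 4.70; W sinα = 31.3
Slice 7: Δl = 2.2/cos39.6° = 2.855 m; N'_7 = 44·cos39.6° = 33.9; c'Δl = 8.28; W sinα = 28.0
Σc'Δl = 44.3 kN/m; ΣN' = 710.2 kN/m; ΣW sinα = 130.1 kN/m
Resisting = 44.3 + 710.2·tan31.7° = 44.3 + 438.7 = 482.9 kN/m
FS = 482.9 / 130.1 = 3.712

FS = 3.71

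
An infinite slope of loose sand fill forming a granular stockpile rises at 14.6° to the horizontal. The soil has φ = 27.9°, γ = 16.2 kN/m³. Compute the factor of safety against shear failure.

FS = 2.03

For a dry cohesionless infinite slope the factor of safety is FS = tanφ / tanβ.
FS = tan27.9° / tan14.6° = 0.5295 / 0.2605 = 2.033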